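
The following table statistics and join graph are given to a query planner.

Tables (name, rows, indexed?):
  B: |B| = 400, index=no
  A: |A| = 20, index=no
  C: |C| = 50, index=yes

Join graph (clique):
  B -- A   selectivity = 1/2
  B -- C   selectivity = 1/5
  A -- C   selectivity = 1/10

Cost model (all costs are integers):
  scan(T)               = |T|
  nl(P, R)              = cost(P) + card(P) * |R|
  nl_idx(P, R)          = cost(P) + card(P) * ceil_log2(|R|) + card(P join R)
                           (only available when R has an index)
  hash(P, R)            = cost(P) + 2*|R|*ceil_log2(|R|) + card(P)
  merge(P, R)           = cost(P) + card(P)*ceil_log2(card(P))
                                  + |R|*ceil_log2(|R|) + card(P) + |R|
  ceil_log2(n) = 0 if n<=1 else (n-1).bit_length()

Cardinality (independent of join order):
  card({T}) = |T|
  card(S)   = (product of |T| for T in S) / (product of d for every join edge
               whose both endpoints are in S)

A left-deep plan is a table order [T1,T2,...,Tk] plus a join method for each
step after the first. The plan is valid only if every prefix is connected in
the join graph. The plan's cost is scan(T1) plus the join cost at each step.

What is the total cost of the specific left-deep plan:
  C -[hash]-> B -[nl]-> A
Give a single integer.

87300

step 1: scan C: cost=50, card=50
step 2: join B via hash
    card(P join B) = 50*400/(5) = 4000
    cost = 50 + 2*400*9 + 50 = 7300
step 3: join A via nl
    card(P join A) = 4000*20/(2*10) = 4000
    cost = 7300 + 4000*20 = 87300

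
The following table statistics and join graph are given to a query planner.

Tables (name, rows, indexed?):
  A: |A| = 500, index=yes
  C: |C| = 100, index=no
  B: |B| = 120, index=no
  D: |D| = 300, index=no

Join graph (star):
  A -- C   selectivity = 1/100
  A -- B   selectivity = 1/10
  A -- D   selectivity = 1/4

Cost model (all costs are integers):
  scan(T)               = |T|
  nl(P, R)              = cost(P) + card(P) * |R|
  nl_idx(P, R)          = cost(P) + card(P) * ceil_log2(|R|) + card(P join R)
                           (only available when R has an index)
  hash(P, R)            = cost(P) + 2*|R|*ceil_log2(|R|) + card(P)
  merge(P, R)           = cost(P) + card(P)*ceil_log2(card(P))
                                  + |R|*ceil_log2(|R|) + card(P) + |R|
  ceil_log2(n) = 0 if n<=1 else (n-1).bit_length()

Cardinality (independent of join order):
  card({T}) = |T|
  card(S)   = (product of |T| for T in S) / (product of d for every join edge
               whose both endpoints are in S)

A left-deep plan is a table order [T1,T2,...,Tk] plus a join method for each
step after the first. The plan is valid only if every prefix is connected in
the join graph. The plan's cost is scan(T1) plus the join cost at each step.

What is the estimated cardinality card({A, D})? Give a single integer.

37500

Tables in S: A(500), D(300)
Edges inside S: A-D(d=4)
numerator = 500 * 300 = 150000
denominator = 4 = 4
card(S) = 150000 / 4 = 37500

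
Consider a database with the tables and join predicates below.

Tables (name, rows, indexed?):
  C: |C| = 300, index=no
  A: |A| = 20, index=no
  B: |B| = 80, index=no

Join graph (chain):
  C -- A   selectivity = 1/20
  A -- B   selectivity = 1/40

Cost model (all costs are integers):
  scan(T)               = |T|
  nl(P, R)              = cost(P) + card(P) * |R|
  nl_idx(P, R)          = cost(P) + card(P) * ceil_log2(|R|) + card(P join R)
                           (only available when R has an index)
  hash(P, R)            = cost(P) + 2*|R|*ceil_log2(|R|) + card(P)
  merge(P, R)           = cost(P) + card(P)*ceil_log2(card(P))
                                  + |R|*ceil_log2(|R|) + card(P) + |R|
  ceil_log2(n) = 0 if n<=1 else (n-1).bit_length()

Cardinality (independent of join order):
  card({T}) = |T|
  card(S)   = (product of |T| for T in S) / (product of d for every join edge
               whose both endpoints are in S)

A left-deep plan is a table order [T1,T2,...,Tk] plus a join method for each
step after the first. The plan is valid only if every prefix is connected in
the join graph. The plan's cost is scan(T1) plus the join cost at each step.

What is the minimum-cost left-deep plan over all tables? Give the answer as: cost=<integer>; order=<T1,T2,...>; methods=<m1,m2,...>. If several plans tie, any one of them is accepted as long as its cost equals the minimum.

Selinger DP (subsets sized 1..n):
  {C}: scan cost=300, card=300
  {A}: scan cost=20, card=20
  {B}: scan cost=80, card=80
  {AC}: card=300; try (A,hash)→800, (C,merge)→3140, (A,merge)→3420, (C,hash)→5440, (C,nl)→6020, (A,nl)→6300; best=800 via (A,hash)
  {AB}: card=40; try (A,hash)→360, (B,merge)→780, (A,merge)→840, (B,hash)→1160, (B,nl)→1620, (A,nl)→1680; best=360 via (A,hash)
  {ABC}: card=600; try (B,hash)→2220, (C,merge)→3640, (B,merge)→4440, (C,hash)→5800, (C,nl)→12360, (B,nl)→24800; best=2220 via (B,hash)

cost=2220; order=C,A,B; methods=hash,hash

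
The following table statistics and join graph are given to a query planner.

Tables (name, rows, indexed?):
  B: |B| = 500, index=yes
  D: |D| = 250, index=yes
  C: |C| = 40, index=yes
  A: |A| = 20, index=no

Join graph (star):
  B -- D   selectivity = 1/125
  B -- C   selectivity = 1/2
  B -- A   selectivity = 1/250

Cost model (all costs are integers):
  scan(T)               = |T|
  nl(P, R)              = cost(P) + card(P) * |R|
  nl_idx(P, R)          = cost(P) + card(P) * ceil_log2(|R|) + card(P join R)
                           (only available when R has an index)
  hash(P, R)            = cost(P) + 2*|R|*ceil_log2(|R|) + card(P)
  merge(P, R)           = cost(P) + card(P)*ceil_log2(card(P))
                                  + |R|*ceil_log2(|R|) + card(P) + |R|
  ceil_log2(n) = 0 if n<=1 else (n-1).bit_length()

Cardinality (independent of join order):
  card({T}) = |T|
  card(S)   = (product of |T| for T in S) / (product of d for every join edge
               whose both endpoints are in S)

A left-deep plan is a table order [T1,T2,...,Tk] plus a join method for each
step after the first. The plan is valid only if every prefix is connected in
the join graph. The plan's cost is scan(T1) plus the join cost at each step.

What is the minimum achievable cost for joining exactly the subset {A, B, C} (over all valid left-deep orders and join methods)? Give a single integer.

Selinger DP over subsets of {A,B,C}:
  {B}: scan cost=500, card=500
  {C}: scan cost=40, card=40
  {A}: scan cost=20, card=20
  {BC}: card=10000; try (C,hash)→1480, (B,merge)→5320, (C,merge)→5780, (B,hash)→9080, (B,nl_idx)→10400, (C,nl_idx)→13500 …(+2); best=1480 via (C,hash)
  {AB}: card=40; try (B,nl_idx)→240, (A,hash)→1200, (B,merge)→5140, (A,merge)→5620, (B,hash)→9040, (B,nl)→10020 …(+1); best=240 via (B,nl_idx)
  {ABC}: card=800; try (C,hash)→760, (C,merge)→800, (C,nl_idx)→1280, (C,nl)→1840, (A,hash)→11680, (A,merge)→151600 …(+1); best=760 via (C,hash)

760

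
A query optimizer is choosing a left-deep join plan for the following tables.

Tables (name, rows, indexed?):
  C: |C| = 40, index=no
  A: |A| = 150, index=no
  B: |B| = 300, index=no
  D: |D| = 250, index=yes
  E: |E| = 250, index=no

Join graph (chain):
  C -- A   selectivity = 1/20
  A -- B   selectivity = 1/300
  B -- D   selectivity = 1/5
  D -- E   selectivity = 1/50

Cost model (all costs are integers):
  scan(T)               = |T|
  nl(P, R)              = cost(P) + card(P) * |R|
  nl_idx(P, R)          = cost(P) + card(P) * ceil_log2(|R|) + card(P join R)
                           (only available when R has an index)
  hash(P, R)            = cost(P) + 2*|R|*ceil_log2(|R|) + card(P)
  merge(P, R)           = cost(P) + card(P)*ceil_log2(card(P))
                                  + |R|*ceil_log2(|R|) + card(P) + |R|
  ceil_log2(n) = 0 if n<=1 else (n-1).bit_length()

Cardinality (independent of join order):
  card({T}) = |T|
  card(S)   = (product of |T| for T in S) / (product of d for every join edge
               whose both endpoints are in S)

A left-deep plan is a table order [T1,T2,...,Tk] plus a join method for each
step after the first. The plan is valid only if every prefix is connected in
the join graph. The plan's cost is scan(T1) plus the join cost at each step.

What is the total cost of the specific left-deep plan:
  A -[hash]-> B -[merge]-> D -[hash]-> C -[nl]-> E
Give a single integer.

step 1: scan A: cost=150, card=150
step 2: join B via hash
    card(P join B) = 150*300/(300) = 150
    cost = 150 + 2*300*9 + 150 = 5700
step 3: join D via merge
    card(P join D) = 150*250/(5) = 7500
    cost = 5700 + 150*8 + 250*8 + 150 + 250 = 9300
step 4: join C via hash
    card(P join C) = 7500*40/(20) = 15000
    cost = 9300 + 2*40*6 + 7500 = 17280
step 5: join E via nl
    card(P join E) = 15000*250/(50) = 75000
    cost = 17280 + 15000*250 = 3767280

3767280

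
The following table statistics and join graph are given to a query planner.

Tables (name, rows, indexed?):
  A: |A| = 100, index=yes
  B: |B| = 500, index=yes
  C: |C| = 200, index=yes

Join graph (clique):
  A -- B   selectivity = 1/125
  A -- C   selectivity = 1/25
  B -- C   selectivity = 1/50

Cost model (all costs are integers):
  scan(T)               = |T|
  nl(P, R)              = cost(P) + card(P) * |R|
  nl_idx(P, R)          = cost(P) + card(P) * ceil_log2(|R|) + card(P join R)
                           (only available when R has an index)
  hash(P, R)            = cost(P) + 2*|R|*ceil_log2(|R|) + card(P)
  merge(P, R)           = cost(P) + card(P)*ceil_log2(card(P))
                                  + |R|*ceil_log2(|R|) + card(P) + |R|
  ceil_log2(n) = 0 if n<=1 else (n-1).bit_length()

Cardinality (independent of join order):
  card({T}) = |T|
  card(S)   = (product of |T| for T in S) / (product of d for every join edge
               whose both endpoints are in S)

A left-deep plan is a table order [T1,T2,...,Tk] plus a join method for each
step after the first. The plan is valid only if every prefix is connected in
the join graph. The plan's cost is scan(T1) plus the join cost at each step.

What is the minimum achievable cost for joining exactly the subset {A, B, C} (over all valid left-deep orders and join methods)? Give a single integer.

Selinger DP over subsets of {A,B,C}:
  {A}: scan cost=100, card=100
  {B}: scan cost=500, card=500
  {C}: scan cost=200, card=200
  {AB}: card=400; try (B,nl_idx)→1400, (A,hash)→2400, (A,nl_idx)→4400, (B,merge)→5900, (A,merge)→6300, (B,hash)→9200 …(+2); best=1400 via (B,nl_idx)
  {AC}: card=800; try (C,nl_idx)→1700, (A,hash)→1800, (A,nl_idx)→2400, (C,merge)→2700, (A,merge)→2800, (C,hash)→3400 …(+2); best=1700 via (C,nl_idx)
  {BC}: card=2000; try (B,nl_idx)→4000, (C,hash)→4200, (C,nl_idx)→6500, (B,merge)→7000, (C,merge)→7300, (B,hash)→9400 …(+2); best=4000 via (B,nl_idx)
  {ABC}: card=64; try (C,nl_idx)→4664, (C,hash)→5000, (C,merge)→7200, (A,hash)→7400, (B,nl_idx)→8964, (B,hash)→11500 …(+6); best=4664 via (C,nl_idx)

4664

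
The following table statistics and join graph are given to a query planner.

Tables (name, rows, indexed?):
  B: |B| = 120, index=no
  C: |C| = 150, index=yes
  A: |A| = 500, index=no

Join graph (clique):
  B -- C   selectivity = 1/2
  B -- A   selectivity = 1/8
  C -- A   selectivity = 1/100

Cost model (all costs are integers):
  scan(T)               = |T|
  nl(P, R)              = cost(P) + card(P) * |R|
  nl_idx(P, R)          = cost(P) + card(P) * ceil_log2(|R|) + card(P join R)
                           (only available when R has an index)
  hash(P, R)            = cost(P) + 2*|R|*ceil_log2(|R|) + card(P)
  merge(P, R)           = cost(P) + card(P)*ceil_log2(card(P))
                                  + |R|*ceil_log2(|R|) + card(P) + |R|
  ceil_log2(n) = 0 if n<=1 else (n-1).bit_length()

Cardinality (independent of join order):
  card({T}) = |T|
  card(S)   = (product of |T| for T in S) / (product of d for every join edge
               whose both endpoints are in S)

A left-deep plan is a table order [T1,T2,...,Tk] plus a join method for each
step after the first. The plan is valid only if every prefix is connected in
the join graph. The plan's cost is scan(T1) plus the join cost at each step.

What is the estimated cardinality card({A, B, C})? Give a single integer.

5625

Tables in S: A(500), B(120), C(150)
Edges inside S: B-C(d=2), B-A(d=8), C-A(d=100)
numerator = 500 * 120 * 150 = 9000000
denominator = 2 * 8 * 100 = 1600
card(S) = 9000000 / 1600 = 5625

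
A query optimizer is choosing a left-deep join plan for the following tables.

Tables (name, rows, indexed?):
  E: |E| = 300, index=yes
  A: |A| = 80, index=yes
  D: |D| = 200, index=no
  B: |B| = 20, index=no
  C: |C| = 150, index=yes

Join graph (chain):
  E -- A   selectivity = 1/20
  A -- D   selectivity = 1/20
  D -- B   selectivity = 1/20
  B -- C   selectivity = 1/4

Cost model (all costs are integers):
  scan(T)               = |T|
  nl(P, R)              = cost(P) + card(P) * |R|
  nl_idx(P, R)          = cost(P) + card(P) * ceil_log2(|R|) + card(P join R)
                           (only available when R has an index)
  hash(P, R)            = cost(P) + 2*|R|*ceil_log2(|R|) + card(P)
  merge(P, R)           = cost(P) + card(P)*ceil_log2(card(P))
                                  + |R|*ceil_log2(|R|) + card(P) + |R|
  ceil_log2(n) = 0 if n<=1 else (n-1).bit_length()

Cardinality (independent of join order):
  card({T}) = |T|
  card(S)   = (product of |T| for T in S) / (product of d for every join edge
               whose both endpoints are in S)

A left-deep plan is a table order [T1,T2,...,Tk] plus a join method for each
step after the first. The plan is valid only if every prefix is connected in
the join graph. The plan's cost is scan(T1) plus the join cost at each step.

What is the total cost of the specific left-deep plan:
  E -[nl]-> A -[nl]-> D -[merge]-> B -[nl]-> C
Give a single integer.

2244420

step 1: scan E: cost=300, card=300
step 2: join A via nl
    card(P join A) = 300*80/(20) = 1200
    cost = 300 + 300*80 = 24300
step 3: join D via nl
    card(P join D) = 1200*200/(20) = 12000
    cost = 24300 + 1200*200 = 264300
step 4: join B via merge
    card(P join B) = 12000*20/(20) = 12000
    cost = 264300 + 12000*14 + 20*5 + 12000 + 20 = 444420
step 5: join C via nl
    card(P join C) = 12000*150/(4) = 450000
    cost = 444420 + 12000*150 = 2244420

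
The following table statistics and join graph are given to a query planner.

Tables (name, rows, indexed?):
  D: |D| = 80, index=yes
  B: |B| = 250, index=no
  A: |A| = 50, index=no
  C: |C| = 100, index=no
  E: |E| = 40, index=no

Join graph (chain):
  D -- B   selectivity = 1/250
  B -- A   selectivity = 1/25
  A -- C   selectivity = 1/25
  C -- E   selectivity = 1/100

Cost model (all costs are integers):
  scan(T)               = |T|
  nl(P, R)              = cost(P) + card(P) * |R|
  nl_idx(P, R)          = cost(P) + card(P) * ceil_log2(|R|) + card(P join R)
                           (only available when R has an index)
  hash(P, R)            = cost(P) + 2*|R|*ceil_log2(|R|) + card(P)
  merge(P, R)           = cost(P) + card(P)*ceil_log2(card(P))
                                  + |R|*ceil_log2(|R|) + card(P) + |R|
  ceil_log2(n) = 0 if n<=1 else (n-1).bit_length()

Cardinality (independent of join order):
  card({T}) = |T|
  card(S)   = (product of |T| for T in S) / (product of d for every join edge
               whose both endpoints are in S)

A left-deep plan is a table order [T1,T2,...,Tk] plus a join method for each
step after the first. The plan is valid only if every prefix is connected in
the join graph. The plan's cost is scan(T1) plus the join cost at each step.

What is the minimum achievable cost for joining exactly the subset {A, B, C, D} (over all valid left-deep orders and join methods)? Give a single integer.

3860

Selinger DP over subsets of {A,B,C,D}:
  {D}: scan cost=80, card=80
  {B}: scan cost=250, card=250
  {A}: scan cost=50, card=50
  {C}: scan cost=100, card=100
  {BD}: card=80; try (D,hash)→1620, (D,nl_idx)→2080, (B,merge)→2970, (D,merge)→3140, (B,hash)→4160, (B,nl)→20080 …(+1); best=1620 via (D,hash)
  {AB}: card=500; try (A,hash)→1100, (B,merge)→2650, (A,merge)→2850, (B,hash)→4100, (B,nl)→12550, (A,nl)→12750; best=1100 via (A,hash)
  {AC}: card=200; try (A,hash)→800, (C,merge)→1200, (A,merge)→1250, (C,hash)→1500, (C,nl)→5050, (A,nl)→5100; best=800 via (A,hash)
  {ABD}: card=160; try (A,hash)→2300, (A,merge)→2610, (D,hash)→2720, (D,nl_idx)→4760, (A,nl)→5620, (D,merge)→6740 …(+1); best=2300 via (A,hash)
  {ABC}: card=2000; try (C,hash)→3000, (B,merge)→4850, (B,hash)→5000, (C,merge)→6900, (B,nl)→50800, (C,nl)→51100; best=3000 via (C,hash)
  {ABCD}: card=640; try (C,hash)→3860, (C,merge)→4540, (D,hash)→6120, (D,nl_idx)→17640, (C,nl)→18300, (D,merge)→27640 …(+1); best=3860 via (C,hash)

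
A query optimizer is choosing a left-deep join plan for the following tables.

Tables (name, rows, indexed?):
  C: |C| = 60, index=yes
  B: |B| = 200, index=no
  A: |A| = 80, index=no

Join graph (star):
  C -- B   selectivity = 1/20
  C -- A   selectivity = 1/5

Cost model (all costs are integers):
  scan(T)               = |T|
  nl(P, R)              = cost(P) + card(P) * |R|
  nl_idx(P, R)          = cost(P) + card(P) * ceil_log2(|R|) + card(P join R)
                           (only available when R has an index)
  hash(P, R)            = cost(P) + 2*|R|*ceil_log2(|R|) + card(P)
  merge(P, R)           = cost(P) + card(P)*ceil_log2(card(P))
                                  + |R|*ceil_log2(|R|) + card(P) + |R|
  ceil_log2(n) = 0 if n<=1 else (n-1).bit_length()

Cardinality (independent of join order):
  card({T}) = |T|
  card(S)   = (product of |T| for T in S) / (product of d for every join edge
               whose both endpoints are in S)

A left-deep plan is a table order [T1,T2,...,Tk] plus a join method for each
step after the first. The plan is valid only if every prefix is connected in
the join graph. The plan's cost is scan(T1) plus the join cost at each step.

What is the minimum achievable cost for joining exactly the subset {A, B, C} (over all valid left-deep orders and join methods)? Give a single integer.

Selinger DP over subsets of {A,B,C}:
  {C}: scan cost=60, card=60
  {B}: scan cost=200, card=200
  {A}: scan cost=80, card=80
  {BC}: card=600; try (C,hash)→1120, (C,nl_idx)→2000, (B,merge)→2280, (C,merge)→2420, (B,hash)→3320, (B,nl)→12060 …(+1); best=1120 via (C,hash)
  {AC}: card=960; try (C,hash)→880, (A,merge)→1120, (C,merge)→1140, (A,hash)→1240, (C,nl_idx)→1520, (A,nl)→4860 …(+1); best=880 via (C,hash)
  {ABC}: card=9600; try (A,hash)→2840, (B,hash)→5040, (A,merge)→8360, (B,merge)→13240, (A,nl)→49120, (B,nl)→192880; best=2840 via (A,hash)

2840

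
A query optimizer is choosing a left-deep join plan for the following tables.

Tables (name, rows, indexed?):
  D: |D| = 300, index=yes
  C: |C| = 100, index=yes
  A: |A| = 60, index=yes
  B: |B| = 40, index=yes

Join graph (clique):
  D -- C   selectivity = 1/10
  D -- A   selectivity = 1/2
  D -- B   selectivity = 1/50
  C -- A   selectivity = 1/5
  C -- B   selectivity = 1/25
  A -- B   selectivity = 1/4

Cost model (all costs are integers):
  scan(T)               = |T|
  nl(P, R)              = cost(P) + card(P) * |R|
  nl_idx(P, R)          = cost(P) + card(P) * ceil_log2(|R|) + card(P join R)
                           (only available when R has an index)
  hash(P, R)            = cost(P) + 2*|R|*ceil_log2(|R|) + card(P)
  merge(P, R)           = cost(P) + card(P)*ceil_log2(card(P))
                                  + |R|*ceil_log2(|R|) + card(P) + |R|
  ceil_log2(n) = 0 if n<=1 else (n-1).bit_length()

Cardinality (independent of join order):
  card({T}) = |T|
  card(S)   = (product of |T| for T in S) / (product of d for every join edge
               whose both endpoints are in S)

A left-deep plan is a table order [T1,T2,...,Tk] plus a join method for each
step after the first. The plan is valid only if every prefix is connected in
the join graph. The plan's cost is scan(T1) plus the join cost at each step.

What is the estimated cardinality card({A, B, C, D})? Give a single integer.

Tables in S: A(60), B(40), C(100), D(300)
Edges inside S: D-C(d=10), D-A(d=2), D-B(d=50), C-A(d=5), C-B(d=25), A-B(d=4)
numerator = 60 * 40 * 100 * 300 = 72000000
denominator = 10 * 2 * 50 * 5 * 25 * 4 = 500000
card(S) = 72000000 / 500000 = 144

144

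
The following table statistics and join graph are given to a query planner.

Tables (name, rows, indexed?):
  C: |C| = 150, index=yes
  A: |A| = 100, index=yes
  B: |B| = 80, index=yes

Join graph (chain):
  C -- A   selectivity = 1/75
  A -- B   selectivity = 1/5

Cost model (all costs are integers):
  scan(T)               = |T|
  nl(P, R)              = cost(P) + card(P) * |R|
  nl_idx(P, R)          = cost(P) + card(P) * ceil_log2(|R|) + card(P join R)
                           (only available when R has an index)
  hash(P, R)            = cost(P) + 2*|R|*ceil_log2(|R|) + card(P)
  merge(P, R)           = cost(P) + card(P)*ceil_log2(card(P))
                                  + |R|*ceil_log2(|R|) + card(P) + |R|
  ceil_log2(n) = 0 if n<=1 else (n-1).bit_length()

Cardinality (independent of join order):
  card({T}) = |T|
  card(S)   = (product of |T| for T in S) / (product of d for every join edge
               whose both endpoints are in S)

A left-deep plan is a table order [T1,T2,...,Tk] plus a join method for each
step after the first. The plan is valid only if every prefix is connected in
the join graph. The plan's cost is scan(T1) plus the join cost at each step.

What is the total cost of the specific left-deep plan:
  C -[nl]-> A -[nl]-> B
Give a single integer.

step 1: scan C: cost=150, card=150
step 2: join A via nl
    card(P join A) = 150*100/(75) = 200
    cost = 150 + 150*100 = 15150
step 3: join B via nl
    card(P join B) = 200*80/(5) = 3200
    cost = 15150 + 200*80 = 31150

31150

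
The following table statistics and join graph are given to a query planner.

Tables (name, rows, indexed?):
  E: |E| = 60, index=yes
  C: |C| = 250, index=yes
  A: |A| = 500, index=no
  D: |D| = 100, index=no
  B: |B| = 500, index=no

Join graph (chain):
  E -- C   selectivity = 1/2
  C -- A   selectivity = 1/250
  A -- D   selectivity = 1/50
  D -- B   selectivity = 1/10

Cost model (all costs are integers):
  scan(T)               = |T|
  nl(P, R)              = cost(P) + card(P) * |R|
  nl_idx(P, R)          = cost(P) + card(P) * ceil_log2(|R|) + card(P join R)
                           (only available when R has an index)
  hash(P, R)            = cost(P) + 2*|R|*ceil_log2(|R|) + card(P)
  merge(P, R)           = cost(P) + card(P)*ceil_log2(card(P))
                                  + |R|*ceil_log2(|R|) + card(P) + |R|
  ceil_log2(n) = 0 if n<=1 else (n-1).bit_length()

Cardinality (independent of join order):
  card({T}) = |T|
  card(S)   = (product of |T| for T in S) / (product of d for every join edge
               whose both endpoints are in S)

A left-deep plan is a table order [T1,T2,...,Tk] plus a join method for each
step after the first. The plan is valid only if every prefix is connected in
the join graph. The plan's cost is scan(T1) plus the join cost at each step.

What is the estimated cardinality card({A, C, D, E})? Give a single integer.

30000

Tables in S: A(500), C(250), D(100), E(60)
Edges inside S: E-C(d=2), C-A(d=250), A-D(d=50)
numerator = 500 * 250 * 100 * 60 = 750000000
denominator = 2 * 250 * 50 = 25000
card(S) = 750000000 / 25000 = 30000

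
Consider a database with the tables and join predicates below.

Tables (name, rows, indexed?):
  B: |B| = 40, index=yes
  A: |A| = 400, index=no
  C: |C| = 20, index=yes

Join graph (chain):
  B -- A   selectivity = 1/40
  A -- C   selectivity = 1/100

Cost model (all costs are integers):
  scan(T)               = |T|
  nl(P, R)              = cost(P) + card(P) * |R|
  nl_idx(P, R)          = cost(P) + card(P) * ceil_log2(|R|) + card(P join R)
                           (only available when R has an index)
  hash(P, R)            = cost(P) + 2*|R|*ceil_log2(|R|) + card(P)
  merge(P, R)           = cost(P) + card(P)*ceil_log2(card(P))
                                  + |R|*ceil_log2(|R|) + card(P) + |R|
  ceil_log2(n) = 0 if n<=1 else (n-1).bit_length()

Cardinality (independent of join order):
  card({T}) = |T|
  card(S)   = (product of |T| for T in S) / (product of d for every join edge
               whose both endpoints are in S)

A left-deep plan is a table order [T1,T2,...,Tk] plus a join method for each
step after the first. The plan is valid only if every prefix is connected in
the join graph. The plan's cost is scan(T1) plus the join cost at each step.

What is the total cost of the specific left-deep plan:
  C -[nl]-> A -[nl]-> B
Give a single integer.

11220

step 1: scan C: cost=20, card=20
step 2: join A via nl
    card(P join A) = 20*400/(100) = 80
    cost = 20 + 20*400 = 8020
step 3: join B via nl
    card(P join B) = 80*40/(40) = 80
    cost = 8020 + 80*40 = 11220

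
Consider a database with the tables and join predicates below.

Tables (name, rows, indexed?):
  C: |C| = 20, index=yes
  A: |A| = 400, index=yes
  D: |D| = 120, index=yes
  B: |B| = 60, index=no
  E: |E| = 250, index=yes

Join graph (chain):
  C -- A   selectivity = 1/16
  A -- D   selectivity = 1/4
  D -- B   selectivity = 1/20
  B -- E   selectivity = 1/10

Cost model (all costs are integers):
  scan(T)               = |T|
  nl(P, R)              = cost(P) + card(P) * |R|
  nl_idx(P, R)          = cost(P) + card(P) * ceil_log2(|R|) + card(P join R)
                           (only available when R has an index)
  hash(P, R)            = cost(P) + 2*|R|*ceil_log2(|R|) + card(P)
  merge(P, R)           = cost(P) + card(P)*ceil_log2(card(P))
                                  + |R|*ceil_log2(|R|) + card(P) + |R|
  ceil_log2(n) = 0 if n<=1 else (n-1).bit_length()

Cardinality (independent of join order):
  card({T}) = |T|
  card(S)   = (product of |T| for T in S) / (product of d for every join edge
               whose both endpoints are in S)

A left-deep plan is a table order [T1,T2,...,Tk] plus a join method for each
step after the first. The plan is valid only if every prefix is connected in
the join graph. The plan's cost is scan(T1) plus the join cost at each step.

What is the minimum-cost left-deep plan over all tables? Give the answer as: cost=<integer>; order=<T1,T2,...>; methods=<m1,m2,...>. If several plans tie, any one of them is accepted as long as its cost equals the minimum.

Selinger DP (subsets sized 1..n):
  {C}: scan cost=20, card=20
  {A}: scan cost=400, card=400
  {D}: scan cost=120, card=120
  {B}: scan cost=60, card=60
  {E}: scan cost=250, card=250
  {AC}: card=500; try (A,nl_idx)→700, (C,hash)→1000, (C,nl_idx)→2900, (A,merge)→4140, (C,merge)→4520, (A,hash)→7240 …(+2); best=700 via (A,nl_idx)
  {AD}: card=12000; try (D,hash)→2480, (A,merge)→5080, (D,merge)→5360, (A,hash)→7440, (A,nl_idx)→13200, (D,nl_idx)→15200 …(+2); best=2480 via (D,hash)
  {BD}: card=360; try (D,nl_idx)→840, (B,hash)→960, (D,merge)→1440, (B,merge)→1500, (D,hash)→1800, (D,nl)→7260 …(+1); best=840 via (D,nl_idx)
  {BE}: card=1500; try (B,hash)→1220, (E,nl_idx)→2040, (E,merge)→2730, (B,merge)→2920, (E,hash)→4120, (E,nl)→15060 …(+1); best=1220 via (B,hash)
  {ACD}: card=15000; try (D,hash)→2880, (D,merge)→6660, (C,hash)→14680, (D,nl_idx)→19200, (D,nl)→60700, (C,nl_idx)→77480 …(+2); best=2880 via (D,hash)
  {ABD}: card=36000; try (A,hash)→8400, (A,merge)→8440, (B,hash)→15200, (A,nl_idx)→40080, (A,nl)→144840, (B,merge)→182900 …(+1); best=8400 via (A,hash)
  {BDE}: card=9000; try (D,hash)→4400, (E,hash)→5200, (E,merge)→6690, (E,nl_idx)→12720, (D,merge)→20180, (D,nl_idx)→20720 …(+2); best=4400 via (D,hash)
  {ABCD}: card=45000; try (B,hash)→18600, (C,hash)→44600, (B,merge)→228300, (C,nl_idx)→233400, (C,merge)→620520, (C,nl)→728400 …(+1); best=18600 via (B,hash)
  {ABDE}: card=900000; try (A,hash)→20600, (E,hash)→48400, (A,merge)→143400, (E,merge)→622650, (A,nl_idx)→985400, (E,nl_idx)→1196400 …(+2); best=20600 via (A,hash)
  {ABCDE}: card=1125000; try (E,hash)→67600, (E,merge)→785850, (C,hash)→920800, (E,nl_idx)→1503600, (C,nl_idx)→5645600, (E,nl)→11268600 …(+2); best=67600 via (E,hash)

cost=67600; order=C,A,D,B,E; methods=nl_idx,hash,hash,hash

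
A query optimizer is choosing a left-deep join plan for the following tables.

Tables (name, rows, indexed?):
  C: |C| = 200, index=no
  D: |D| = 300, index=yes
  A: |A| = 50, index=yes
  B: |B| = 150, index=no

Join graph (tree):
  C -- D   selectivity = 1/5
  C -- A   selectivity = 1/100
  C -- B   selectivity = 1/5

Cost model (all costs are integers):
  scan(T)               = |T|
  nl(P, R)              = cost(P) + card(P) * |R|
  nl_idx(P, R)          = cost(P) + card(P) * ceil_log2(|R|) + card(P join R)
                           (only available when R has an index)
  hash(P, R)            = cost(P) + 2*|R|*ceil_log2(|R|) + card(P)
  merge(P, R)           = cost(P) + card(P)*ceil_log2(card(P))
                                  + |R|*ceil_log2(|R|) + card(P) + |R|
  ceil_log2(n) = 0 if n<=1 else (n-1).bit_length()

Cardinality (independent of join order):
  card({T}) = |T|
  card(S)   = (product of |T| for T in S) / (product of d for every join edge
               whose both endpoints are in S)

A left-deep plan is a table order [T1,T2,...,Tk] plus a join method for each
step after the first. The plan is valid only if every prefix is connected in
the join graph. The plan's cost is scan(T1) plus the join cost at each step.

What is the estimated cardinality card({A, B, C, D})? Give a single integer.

180000

Tables in S: A(50), B(150), C(200), D(300)
Edges inside S: C-D(d=5), C-A(d=100), C-B(d=5)
numerator = 50 * 150 * 200 * 300 = 450000000
denominator = 5 * 100 * 5 = 2500
card(S) = 450000000 / 2500 = 180000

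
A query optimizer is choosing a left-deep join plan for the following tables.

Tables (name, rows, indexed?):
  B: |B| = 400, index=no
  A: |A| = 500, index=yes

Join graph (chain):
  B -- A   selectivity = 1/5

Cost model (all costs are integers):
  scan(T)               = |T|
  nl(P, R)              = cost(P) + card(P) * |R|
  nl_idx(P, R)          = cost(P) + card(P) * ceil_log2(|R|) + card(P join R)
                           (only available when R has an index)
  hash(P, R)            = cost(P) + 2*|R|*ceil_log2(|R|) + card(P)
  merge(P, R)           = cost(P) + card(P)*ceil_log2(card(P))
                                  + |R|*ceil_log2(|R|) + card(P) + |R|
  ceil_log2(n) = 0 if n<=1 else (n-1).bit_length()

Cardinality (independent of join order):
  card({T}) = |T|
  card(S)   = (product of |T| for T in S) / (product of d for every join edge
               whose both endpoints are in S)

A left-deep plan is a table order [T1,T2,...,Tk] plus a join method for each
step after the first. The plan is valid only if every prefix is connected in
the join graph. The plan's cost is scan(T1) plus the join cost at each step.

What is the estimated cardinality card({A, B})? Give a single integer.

Tables in S: A(500), B(400)
Edges inside S: B-A(d=5)
numerator = 500 * 400 = 200000
denominator = 5 = 5
card(S) = 200000 / 5 = 40000

40000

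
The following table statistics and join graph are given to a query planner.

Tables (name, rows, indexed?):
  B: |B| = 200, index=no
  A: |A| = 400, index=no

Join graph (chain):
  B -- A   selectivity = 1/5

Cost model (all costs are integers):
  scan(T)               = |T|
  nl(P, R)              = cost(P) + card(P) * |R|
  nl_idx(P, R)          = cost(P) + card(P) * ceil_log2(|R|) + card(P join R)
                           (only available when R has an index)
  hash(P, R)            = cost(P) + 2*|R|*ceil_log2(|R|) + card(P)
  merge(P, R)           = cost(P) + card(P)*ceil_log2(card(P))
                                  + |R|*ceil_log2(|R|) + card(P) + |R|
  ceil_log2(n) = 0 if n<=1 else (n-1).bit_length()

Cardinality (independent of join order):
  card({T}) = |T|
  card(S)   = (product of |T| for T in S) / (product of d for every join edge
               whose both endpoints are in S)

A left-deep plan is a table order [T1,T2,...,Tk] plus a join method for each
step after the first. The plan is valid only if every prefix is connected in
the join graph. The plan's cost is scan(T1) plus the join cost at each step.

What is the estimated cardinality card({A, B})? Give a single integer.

16000

Tables in S: A(400), B(200)
Edges inside S: B-A(d=5)
numerator = 400 * 200 = 80000
denominator = 5 = 5
card(S) = 80000 / 5 = 16000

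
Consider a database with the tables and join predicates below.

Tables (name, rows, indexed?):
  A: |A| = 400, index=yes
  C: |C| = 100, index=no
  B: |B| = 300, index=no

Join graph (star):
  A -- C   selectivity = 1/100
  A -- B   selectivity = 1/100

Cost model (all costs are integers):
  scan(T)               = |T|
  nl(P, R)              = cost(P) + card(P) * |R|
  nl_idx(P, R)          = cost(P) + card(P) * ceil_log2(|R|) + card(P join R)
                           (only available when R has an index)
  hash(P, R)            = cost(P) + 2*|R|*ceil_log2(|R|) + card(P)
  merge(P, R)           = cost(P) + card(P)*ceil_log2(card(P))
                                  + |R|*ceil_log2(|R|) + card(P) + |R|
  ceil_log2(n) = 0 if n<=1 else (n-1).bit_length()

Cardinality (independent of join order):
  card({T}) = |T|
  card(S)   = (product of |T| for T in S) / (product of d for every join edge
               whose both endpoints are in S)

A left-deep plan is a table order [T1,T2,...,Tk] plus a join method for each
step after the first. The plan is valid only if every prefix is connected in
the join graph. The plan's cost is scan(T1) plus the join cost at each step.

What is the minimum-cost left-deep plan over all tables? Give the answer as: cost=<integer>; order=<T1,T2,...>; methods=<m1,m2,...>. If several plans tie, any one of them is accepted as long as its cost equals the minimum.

Selinger DP (subsets sized 1..n):
  {A}: scan cost=400, card=400
  {C}: scan cost=100, card=100
  {B}: scan cost=300, card=300
  {AC}: card=400; try (A,nl_idx)→1400, (C,hash)→2200, (A,merge)→4900, (C,merge)→5200, (A,hash)→7400, (A,nl)→40100 …(+1); best=1400 via (A,nl_idx)
  {AB}: card=1200; try (A,nl_idx)→4200, (B,hash)→6200, (A,merge)→7300, (B,merge)→7400, (A,hash)→7800, (A,nl)→120300 …(+1); best=4200 via (A,nl_idx)
  {ABC}: card=1200; try (C,hash)→6800, (B,hash)→7200, (B,merge)→8400, (C,merge)→19400, (B,nl)→121400, (C,nl)→124200; best=6800 via (C,hash)

cost=6800; order=B,A,C; methods=nl_idx,hash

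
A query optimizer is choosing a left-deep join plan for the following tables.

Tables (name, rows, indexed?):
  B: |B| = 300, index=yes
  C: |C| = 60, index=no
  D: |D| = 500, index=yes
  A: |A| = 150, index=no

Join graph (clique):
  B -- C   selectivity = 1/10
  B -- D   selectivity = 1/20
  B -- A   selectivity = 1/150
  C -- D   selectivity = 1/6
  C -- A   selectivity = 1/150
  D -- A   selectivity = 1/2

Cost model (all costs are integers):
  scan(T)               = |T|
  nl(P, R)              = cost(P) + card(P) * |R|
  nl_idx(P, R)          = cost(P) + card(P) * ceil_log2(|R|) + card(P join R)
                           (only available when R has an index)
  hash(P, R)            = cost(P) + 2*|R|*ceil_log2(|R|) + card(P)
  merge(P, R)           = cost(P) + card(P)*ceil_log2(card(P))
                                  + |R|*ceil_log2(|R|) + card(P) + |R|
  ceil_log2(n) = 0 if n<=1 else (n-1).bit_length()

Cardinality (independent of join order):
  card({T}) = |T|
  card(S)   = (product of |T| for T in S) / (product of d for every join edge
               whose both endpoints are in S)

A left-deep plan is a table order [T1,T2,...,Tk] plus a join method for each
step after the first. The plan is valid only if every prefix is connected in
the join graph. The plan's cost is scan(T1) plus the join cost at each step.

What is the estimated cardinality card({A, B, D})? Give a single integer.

3750

Tables in S: A(150), B(300), D(500)
Edges inside S: B-D(d=20), B-A(d=150), D-A(d=2)
numerator = 150 * 300 * 500 = 22500000
denominator = 20 * 150 * 2 = 6000
card(S) = 22500000 / 6000 = 3750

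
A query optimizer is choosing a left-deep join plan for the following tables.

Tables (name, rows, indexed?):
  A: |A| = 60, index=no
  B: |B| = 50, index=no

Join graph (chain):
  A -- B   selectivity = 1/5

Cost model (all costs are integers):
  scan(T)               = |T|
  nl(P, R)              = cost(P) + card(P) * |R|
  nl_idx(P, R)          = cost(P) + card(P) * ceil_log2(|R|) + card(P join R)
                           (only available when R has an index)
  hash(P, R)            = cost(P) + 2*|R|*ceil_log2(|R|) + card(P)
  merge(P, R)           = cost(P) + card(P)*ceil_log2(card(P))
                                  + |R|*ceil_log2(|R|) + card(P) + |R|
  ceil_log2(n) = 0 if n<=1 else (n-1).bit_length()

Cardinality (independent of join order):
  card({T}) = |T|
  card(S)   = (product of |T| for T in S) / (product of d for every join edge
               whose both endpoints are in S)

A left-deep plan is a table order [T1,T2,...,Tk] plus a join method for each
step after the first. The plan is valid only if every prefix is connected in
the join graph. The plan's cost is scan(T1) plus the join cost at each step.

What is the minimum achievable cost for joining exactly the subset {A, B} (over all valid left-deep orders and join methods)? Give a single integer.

720

Selinger DP over subsets of {A,B}:
  {A}: scan cost=60, card=60
  {B}: scan cost=50, card=50
  {AB}: card=600; try (B,hash)→720, (A,hash)→820, (A,merge)→820, (B,merge)→830, (A,nl)→3050, (B,nl)→3060; best=720 via (B,hash)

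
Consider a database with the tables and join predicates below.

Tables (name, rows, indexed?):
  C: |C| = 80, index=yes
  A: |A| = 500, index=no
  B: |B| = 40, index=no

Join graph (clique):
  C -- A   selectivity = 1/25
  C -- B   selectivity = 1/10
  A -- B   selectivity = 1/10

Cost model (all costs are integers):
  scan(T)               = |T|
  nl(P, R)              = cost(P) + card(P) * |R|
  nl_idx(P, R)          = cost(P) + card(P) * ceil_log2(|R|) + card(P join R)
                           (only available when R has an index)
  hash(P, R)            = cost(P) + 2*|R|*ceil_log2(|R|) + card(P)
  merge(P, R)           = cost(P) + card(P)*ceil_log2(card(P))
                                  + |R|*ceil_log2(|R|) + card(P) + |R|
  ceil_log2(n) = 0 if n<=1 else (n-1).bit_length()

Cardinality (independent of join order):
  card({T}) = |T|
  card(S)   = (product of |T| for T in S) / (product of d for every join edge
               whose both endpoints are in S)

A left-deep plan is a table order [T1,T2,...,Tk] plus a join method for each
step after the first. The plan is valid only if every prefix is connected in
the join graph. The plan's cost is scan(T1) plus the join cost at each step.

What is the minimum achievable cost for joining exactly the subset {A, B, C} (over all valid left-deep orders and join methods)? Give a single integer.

Selinger DP over subsets of {A,B,C}:
  {C}: scan cost=80, card=80
  {A}: scan cost=500, card=500
  {B}: scan cost=40, card=40
  {AC}: card=1600; try (C,hash)→2120, (C,nl_idx)→5600, (A,merge)→5720, (C,merge)→6140, (A,hash)→9160, (A,nl)→40080 …(+1); best=2120 via (C,hash)
  {BC}: card=320; try (C,nl_idx)→640, (B,hash)→640, (C,merge)→960, (B,merge)→1000, (C,hash)→1200, (C,nl)→3240 …(+1); best=640 via (C,nl_idx)
  {AB}: card=2000; try (B,hash)→1480, (A,merge)→5320, (B,merge)→5780, (A,hash)→9080, (A,nl)→20040, (B,nl)→20500; best=1480 via (B,hash)
  {ABC}: card=640; try (B,hash)→4200, (C,hash)→4600, (A,merge)→8840, (A,hash)→9960, (C,nl_idx)→16120, (B,merge)→21600 …(+4); best=4200 via (B,hash)

4200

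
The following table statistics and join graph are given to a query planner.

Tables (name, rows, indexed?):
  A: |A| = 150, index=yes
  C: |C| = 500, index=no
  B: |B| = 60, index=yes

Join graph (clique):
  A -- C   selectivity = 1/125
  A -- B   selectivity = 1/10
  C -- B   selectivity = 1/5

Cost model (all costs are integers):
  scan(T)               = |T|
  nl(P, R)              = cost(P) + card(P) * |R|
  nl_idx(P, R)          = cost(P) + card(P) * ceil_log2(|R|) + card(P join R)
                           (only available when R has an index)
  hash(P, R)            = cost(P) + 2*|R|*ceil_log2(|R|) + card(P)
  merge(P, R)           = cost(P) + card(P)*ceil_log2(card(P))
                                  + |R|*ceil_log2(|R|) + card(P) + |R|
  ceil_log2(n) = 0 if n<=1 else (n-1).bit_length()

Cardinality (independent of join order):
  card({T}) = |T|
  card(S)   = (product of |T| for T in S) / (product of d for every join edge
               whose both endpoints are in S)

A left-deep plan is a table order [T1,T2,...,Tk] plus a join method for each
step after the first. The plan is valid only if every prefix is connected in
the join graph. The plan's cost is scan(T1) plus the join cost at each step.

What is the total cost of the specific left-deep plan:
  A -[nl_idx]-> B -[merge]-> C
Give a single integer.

16850

step 1: scan A: cost=150, card=150
step 2: join B via nl_idx
    card(P join B) = 150*60/(10) = 900
    cost = 150 + 150*6 + 900 = 1950
step 3: join C via merge
    card(P join C) = 900*500/(125*5) = 720
    cost = 1950 + 900*10 + 500*9 + 900 + 500 = 16850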